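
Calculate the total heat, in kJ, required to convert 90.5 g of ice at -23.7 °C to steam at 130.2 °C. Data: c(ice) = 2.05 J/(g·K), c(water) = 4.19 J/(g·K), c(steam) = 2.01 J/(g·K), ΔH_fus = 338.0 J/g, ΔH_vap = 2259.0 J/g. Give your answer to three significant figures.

q1 (heat ice -23.7→0.0 °C): 90.5 × 2.05 × 23.7 = 4397 J
q2 (melt at 0 °C): 90.5 × 338.0 = 30589 J
q3 (heat water 0.0→100.0 °C): 90.5 × 4.19 × 100.0 = 37920 J
q4 (vaporize at 100 °C): 90.5 × 2259.0 = 204440 J
q5 (heat steam 100.0→130.2 °C): 90.5 × 2.01 × 30.2 = 5494 J
Total: 4397 + 30589 + 37920 + 204440 + 5494 = 282840 J = 283 kJ

q = 283 kJ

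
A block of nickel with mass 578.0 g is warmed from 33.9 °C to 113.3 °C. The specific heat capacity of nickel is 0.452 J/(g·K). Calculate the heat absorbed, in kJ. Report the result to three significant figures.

q = 20.7 kJ

q = m c ΔT = 578.0 × 0.452 × (113.3 − 33.9)
q = 578.0 × 0.452 × 79.4 = 20740 J = 20.7 kJ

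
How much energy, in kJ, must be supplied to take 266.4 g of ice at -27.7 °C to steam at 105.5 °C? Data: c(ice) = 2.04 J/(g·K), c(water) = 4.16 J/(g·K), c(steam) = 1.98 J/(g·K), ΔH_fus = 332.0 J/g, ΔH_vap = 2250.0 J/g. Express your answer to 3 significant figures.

q = 817 kJ

q1 (heat ice -27.7→0.0 °C): 266.4 × 2.04 × 27.7 = 15054 J
q2 (melt at 0 °C): 266.4 × 332.0 = 88445 J
q3 (heat water 0.0→100.0 °C): 266.4 × 4.16 × 100.0 = 110822 J
q4 (vaporize at 100 °C): 266.4 × 2250.0 = 599400 J
q5 (heat steam 100.0→105.5 °C): 266.4 × 1.98 × 5.5 = 2901 J
Total: 15054 + 88445 + 110822 + 599400 + 2901 = 816622 J = 817 kJ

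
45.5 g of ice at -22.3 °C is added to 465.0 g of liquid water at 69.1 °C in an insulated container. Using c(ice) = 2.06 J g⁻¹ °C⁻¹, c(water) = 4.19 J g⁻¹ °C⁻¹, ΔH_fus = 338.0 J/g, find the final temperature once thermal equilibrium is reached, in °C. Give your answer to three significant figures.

Heat to bring ice to 0 °C and melt it: q₁ = 45.5×2.06×22.3 + 45.5×338.0 = 17469 J
Heat the water can supply cooling to 0 °C: 465.0×4.19×69.1 = 134631 J > q₁, so all ice melts.
Energy balance: 465.0×4.19×(69.1 − T) = 17469 + 45.5×4.19×(T − 0)
1948.35(69.1 − T) = 17469 + 190.645 T
134631 − 17469 = 2138.995 T
T = 117162 / 2138.995 = 54.77 °C

T_f = 54.8 °C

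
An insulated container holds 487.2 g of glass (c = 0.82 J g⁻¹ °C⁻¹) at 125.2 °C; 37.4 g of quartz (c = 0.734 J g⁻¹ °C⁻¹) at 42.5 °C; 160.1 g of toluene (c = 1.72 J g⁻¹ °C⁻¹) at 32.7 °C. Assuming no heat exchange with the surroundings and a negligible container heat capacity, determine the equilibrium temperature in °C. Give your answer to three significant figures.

Σ mᵢcᵢ(T − Tᵢ) = 0  ⇒  T = Σ mᵢcᵢTᵢ / Σ mᵢcᵢ
Σ mᵢcᵢ = 487.2×0.82 + 37.4×0.734 + 160.1×1.72 = 702.3276
Σ mᵢcᵢTᵢ = 399.504×125.2 + 27.4516×42.5 + 275.372×32.7 = 60189
T = 60189 / 702.3276 = 85.70 °C

T_f = 85.7 °C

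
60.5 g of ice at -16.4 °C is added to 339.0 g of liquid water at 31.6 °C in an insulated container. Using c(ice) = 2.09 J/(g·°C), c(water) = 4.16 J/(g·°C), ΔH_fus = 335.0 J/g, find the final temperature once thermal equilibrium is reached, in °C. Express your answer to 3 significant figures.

T_f = 13.4 °C

Heat to bring ice to 0 °C and melt it: q₁ = 60.5×2.09×16.4 + 60.5×335.0 = 22341 J
Heat the water can supply cooling to 0 °C: 339.0×4.16×31.6 = 44563.6 J > q₁, so all ice melts.
Energy balance: 339.0×4.16×(31.6 − T) = 22341 + 60.5×4.16×(T − 0)
1410.24(31.6 − T) = 22341 + 251.68 T
44563.6 − 22341 = 1661.92 T
T = 22222.6 / 1661.92 = 13.37 °C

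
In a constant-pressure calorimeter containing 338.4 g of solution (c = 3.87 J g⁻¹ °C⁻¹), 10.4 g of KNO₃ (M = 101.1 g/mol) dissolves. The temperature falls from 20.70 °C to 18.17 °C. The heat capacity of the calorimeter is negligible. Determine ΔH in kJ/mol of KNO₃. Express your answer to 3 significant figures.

ΔH = 32.2 kJ/mol

|ΔT| = |18.17 − 20.70| = 2.53 °C
|q_surr| = (338.4 × 3.87) × 2.53 = 1309.608 × 2.53 = 3313 J
n(KNO₃) = 10.4 / 101.1 = 0.1029 mol
Temperature fell, so q_rxn = +|q_surr| = 3.313 kJ
ΔH = q_rxn / n = 32.20 kJ/mol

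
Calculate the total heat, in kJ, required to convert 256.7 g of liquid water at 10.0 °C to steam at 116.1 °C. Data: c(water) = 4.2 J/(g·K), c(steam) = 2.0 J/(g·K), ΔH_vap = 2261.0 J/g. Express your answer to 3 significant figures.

q = 686 kJ

q1 (heat water 10.0→100.0 °C): 256.7 × 4.2 × 90.0 = 97033 J
q2 (vaporize at 100 °C): 256.7 × 2261.0 = 580399 J
q3 (heat steam 100.0→116.1 °C): 256.7 × 2.0 × 16.1 = 8266 J
Total: 97033 + 580399 + 8266 = 685698 J = 686 kJ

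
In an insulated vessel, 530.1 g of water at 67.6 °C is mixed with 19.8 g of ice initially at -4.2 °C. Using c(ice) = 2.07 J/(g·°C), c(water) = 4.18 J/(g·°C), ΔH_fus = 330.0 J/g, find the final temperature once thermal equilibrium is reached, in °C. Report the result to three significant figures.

Heat to bring ice to 0 °C and melt it: q₁ = 19.8×2.07×4.2 + 19.8×330.0 = 6706.1 J
Heat the water can supply cooling to 0 °C: 530.1×4.18×67.6 = 149789 J > q₁, so all ice melts.
Energy balance: 530.1×4.18×(67.6 − T) = 6706.1 + 19.8×4.18×(T − 0)
2215.818(67.6 − T) = 6706.1 + 82.764 T
149789 − 6706.1 = 2298.582 T
T = 143082.9 / 2298.582 = 62.248 °C

T_f = 62.2 °C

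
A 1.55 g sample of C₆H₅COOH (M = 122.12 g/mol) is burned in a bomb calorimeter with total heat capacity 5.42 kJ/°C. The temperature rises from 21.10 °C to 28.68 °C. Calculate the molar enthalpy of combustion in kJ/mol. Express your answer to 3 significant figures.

ΔH = -3240 kJ/mol

ΔT = 28.68 − 21.10 = 7.58 °C
q_cal = C_cal × ΔT = 5.42 × 7.58 = 41.0836 kJ
n = 1.55 / 122.12 = 0.01269 mol
q_rxn = −q_cal = -41.0836 kJ
ΔH = -41.0836 / 0.01269 = -3237 kJ/mol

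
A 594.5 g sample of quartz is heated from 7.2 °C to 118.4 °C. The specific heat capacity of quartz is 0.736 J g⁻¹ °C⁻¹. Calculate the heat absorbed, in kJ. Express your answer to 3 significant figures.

q = m c ΔT = 594.5 × 0.736 × (118.4 − 7.2)
q = 594.5 × 0.736 × 111.2 = 48660 J = 48.7 kJ

q = 48.7 kJ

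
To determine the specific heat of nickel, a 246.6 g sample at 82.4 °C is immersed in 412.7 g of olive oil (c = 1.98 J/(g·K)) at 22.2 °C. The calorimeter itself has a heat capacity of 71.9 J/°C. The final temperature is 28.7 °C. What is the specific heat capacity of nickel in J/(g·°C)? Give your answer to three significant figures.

c = 0.436 J/(g·°C)

q_gained = (412.7 × 1.98 + 71.9) × (28.7 − 22.2) = 5779 J
q_lost = 246.6 × c × (82.4 − 28.7) = 13242.42 c
Set equal: c = 5779 / 13242.42 = 0.436 J/(g·°C)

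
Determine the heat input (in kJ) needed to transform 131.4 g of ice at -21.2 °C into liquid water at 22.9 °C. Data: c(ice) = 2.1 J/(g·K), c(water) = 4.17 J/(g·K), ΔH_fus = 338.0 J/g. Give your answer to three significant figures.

q = 62.8 kJ

q1 (heat ice -21.2→0.0 °C): 131.4 × 2.1 × 21.2 = 5850 J
q2 (melt at 0 °C): 131.4 × 338.0 = 44413 J
q3 (heat water 0.0→22.9 °C): 131.4 × 4.17 × 22.9 = 12548 J
Total: 5850 + 44413 + 12548 = 62811 J = 62.8 kJ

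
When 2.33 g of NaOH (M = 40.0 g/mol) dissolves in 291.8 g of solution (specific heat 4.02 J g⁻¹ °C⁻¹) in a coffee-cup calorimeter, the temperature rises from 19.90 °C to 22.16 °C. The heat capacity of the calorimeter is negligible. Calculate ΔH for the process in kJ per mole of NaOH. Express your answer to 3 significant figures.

ΔH = -45.5 kJ/mol

|ΔT| = |22.16 − 19.90| = 2.26 °C
|q_surr| = (291.8 × 4.02) × 2.26 = 1173.036 × 2.26 = 2651 J
n(NaOH) = 2.33 / 40.0 = 0.05825 mol
Temperature rose, so q_rxn = −|q_surr| = -2.651 kJ
ΔH = q_rxn / n = -45.51 kJ/mol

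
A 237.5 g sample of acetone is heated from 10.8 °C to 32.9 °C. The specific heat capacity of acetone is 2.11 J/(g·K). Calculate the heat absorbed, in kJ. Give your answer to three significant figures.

q = 11.1 kJ

q = m c ΔT = 237.5 × 2.11 × (32.9 − 10.8)
q = 237.5 × 2.11 × 22.1 = 11070 J = 11.1 kJ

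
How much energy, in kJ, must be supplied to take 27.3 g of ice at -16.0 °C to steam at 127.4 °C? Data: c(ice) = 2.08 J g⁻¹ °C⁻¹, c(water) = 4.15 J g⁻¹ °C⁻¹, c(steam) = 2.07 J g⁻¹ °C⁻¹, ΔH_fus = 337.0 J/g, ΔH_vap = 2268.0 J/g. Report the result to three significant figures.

q1 (heat ice -16.0→0.0 °C): 27.3 × 2.08 × 16.0 = 909 J
q2 (melt at 0 °C): 27.3 × 337.0 = 9200 J
q3 (heat water 0.0→100.0 °C): 27.3 × 4.15 × 100.0 = 11330 J
q4 (vaporize at 100 °C): 27.3 × 2268.0 = 61916 J
q5 (heat steam 100.0→127.4 °C): 27.3 × 2.07 × 27.4 = 1548 J
Total: 909 + 9200 + 11330 + 61916 + 1548 = 84903 J = 84.9 kJ

q = 84.9 kJ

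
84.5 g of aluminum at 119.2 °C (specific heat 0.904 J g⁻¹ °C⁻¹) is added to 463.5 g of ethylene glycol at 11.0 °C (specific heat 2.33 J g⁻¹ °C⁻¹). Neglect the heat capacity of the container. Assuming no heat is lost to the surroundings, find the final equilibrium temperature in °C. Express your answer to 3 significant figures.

T_f = 18.1 °C

Heat lost by aluminum = heat gained by ethylene glycol.
(84.5)(0.904)(119.2 − T) = (463.5)(2.33)(T − 11.0)
76.388 (119.2 − T) = 1079.955 (T − 11.0)
9105.4 − 76.388 T = 1079.955 T − 11880
20985.4 = 1156.343 T
T = 18.148 °C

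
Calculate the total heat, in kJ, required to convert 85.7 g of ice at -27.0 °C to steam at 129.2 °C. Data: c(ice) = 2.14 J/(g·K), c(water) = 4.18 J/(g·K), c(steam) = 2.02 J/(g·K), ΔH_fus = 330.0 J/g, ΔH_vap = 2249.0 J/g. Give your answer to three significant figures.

q = 267 kJ

q1 (heat ice -27.0→0.0 °C): 85.7 × 2.14 × 27.0 = 4952 J
q2 (melt at 0 °C): 85.7 × 330.0 = 28281 J
q3 (heat water 0.0→100.0 °C): 85.7 × 4.18 × 100.0 = 35823 J
q4 (vaporize at 100 °C): 85.7 × 2249.0 = 192739 J
q5 (heat steam 100.0→129.2 °C): 85.7 × 2.02 × 29.2 = 5055 J
Total: 4952 + 28281 + 35823 + 192739 + 5055 = 266850 J = 267 kJ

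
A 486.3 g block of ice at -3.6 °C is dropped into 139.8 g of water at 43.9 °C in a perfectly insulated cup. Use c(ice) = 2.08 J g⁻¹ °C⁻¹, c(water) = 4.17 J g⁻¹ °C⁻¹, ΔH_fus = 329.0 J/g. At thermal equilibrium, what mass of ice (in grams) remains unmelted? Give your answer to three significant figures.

m_ice remaining = 420 g

Heat to warm all ice to 0 °C: 486.3×2.08×3.6 = 3641.4 J
Heat released by water cooling to 0 °C: 139.8×4.17×43.9 = 25592 J
25592 J < 3641.4 + 486.3×329.0 = 163634.1 J, so not all ice melts; final T = 0 °C.
Heat left for melting: 25592 − 3641.4 = 21950.6 J
Mass melted = 21950.6 / 329.0 = 66.72 g
Ice remaining = 486.3 − 66.72 = 419.58 g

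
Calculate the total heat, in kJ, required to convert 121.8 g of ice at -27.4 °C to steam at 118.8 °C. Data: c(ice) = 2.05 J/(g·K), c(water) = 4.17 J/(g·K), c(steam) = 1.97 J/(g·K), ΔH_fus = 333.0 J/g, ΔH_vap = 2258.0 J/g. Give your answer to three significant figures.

q1 (heat ice -27.4→0.0 °C): 121.8 × 2.05 × 27.4 = 6842 J
q2 (melt at 0 °C): 121.8 × 333.0 = 40559 J
q3 (heat water 0.0→100.0 °C): 121.8 × 4.17 × 100.0 = 50791 J
q4 (vaporize at 100 °C): 121.8 × 2258.0 = 275024 J
q5 (heat steam 100.0→118.8 °C): 121.8 × 1.97 × 18.8 = 4511 J
Total: 6842 + 40559 + 50791 + 275024 + 4511 = 377727 J = 378 kJ

q = 378 kJ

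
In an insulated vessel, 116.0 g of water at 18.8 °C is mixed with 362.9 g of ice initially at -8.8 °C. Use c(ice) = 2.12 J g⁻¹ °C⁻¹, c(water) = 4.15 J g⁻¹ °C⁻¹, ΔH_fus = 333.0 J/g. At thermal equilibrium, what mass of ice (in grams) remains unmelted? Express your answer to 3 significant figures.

Heat to warm all ice to 0 °C: 362.9×2.12×8.8 = 6770.3 J
Heat released by water cooling to 0 °C: 116.0×4.15×18.8 = 9050.3 J
9050.3 J < 6770.3 + 362.9×333.0 = 127616.0 J, so not all ice melts; final T = 0 °C.
Heat left for melting: 9050.3 − 6770.3 = 2280.0 J
Mass melted = 2280.0 / 333.0 = 6.847 g
Ice remaining = 362.9 − 6.847 = 356.053 g

m_ice remaining = 356 g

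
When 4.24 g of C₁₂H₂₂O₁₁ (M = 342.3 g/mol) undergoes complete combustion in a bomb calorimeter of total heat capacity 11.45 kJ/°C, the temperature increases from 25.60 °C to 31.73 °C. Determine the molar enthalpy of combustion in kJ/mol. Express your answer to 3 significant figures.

ΔT = 31.73 − 25.60 = 6.13 °C
q_cal = C_cal × ΔT = 11.45 × 6.13 = 70.1885 kJ
n = 4.24 / 342.3 = 0.012387 mol
q_rxn = −q_cal = -70.1885 kJ
ΔH = -70.1885 / 0.012387 = -5666 kJ/mol

ΔH = -5670 kJ/mol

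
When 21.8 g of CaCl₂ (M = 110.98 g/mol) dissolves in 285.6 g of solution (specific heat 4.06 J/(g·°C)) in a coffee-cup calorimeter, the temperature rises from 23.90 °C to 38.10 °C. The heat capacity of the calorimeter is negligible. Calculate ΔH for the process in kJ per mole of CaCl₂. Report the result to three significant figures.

|ΔT| = |38.10 − 23.90| = 14.20 °C
|q_surr| = (285.6 × 4.06) × 14.20 = 1159.536 × 14.20 = 16465 J
n(CaCl₂) = 21.8 / 110.98 = 0.19643 mol
Temperature rose, so q_rxn = −|q_surr| = -16.465 kJ
ΔH = q_rxn / n = -83.82 kJ/mol

ΔH = -83.8 kJ/mol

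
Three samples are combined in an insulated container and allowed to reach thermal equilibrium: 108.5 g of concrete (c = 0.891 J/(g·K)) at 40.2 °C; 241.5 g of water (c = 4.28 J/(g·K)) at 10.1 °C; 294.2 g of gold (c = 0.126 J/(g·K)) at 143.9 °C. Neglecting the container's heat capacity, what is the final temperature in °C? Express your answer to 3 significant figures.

T_f = 16.8 °C

Σ mᵢcᵢ(T − Tᵢ) = 0  ⇒  T = Σ mᵢcᵢTᵢ / Σ mᵢcᵢ
Σ mᵢcᵢ = 108.5×0.891 + 241.5×4.28 + 294.2×0.126 = 1167.3627
Σ mᵢcᵢTᵢ = 96.6735×40.2 + 1033.62×10.1 + 37.0692×143.9 = 19660
T = 19660 / 1167.3627 = 16.84 °C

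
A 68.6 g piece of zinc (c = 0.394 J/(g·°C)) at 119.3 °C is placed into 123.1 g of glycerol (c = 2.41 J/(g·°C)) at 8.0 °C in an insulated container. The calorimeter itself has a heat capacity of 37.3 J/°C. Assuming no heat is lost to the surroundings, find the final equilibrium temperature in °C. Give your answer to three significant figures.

T_f = 16.3 °C

Heat lost by zinc = heat gained by glycerol + calorimeter.
(68.6)(0.394)(119.3 − T) = [(123.1)(2.41) + 37.3](T − 8.0)
27.0284 (119.3 − T) = 333.971 (T − 8.0)
3224.5 − 27.0284 T = 333.971 T − 2671.8
5896.3 = 360.9994 T
T = 16.33 °C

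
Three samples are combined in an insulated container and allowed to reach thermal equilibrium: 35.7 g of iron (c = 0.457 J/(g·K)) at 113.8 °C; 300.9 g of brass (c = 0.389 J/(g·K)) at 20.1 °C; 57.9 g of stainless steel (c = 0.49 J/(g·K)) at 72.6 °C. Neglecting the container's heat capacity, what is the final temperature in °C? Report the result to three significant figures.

Σ mᵢcᵢ(T − Tᵢ) = 0  ⇒  T = Σ mᵢcᵢTᵢ / Σ mᵢcᵢ
Σ mᵢcᵢ = 35.7×0.457 + 300.9×0.389 + 57.9×0.49 = 161.7360
Σ mᵢcᵢTᵢ = 16.3149×113.8 + 117.0501×20.1 + 28.371×72.6 = 6269.1
T = 6269.1 / 161.7360 = 38.76 °C

T_f = 38.8 °C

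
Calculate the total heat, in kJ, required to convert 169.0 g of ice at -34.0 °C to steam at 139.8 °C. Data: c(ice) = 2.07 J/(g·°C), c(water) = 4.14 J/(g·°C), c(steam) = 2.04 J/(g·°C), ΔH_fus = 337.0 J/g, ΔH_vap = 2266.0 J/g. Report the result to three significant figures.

q1 (heat ice -34.0→0.0 °C): 169.0 × 2.07 × 34.0 = 11894 J
q2 (melt at 0 °C): 169.0 × 337.0 = 56953 J
q3 (heat water 0.0→100.0 °C): 169.0 × 4.14 × 100.0 = 69966 J
q4 (vaporize at 100 °C): 169.0 × 2266.0 = 382954 J
q5 (heat steam 100.0→139.8 °C): 169.0 × 2.04 × 39.8 = 13721 J
Total: 11894 + 56953 + 69966 + 382954 + 13721 = 535488 J = 535 kJ

q = 535 kJ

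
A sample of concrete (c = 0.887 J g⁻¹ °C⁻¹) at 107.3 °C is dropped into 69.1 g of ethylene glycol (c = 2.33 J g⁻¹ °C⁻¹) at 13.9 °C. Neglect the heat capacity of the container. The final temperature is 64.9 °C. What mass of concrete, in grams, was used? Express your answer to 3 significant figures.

m = 218 g

q_gained = (69.1 × 2.33) × (64.9 − 13.9) = 8211 J
q_lost = m × 0.887 × (107.3 − 64.9) = 37.6088 m
m = 8211 / 37.6088 = 218 g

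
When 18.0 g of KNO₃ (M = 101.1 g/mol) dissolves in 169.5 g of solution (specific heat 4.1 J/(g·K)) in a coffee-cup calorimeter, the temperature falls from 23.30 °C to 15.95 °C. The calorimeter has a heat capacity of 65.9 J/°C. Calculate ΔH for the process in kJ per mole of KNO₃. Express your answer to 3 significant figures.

|ΔT| = |15.95 − 23.30| = 7.35 °C
|q_surr| = (169.5 × 4.1 + 65.9) × 7.35 = 760.85 × 7.35 = 5592 J
n(KNO₃) = 18.0 / 101.1 = 0.1780 mol
Temperature fell, so q_rxn = +|q_surr| = 5.592 kJ
ΔH = q_rxn / n = 31.42 kJ/mol

ΔH = 31.4 kJ/mol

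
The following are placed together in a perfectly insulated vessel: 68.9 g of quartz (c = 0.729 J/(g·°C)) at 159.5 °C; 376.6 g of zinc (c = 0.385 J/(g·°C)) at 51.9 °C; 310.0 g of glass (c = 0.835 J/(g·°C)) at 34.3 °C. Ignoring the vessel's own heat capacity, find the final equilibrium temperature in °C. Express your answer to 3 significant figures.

T_f = 53.8 °C

Σ mᵢcᵢ(T − Tᵢ) = 0  ⇒  T = Σ mᵢcᵢTᵢ / Σ mᵢcᵢ
Σ mᵢcᵢ = 68.9×0.729 + 376.6×0.385 + 310.0×0.835 = 454.0691
Σ mᵢcᵢTᵢ = 50.2281×159.5 + 144.991×51.9 + 258.85×34.3 = 24415
T = 24415 / 454.0691 = 53.77 °C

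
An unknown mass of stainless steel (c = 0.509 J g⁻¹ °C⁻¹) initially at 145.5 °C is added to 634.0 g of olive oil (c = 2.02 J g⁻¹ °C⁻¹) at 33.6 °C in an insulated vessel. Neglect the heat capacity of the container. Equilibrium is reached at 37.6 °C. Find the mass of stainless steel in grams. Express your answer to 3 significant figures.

m = 93.3 g

q_gained = (634.0 × 2.02) × (37.6 − 33.6) = 5123 J
q_lost = m × 0.509 × (145.5 − 37.6) = 54.9211 m
m = 5123 / 54.9211 = 93.3 g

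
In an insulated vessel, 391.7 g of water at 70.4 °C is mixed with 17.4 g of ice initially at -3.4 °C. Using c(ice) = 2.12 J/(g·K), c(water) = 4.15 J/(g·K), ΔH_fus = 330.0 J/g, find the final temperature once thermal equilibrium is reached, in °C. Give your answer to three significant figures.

Heat to bring ice to 0 °C and melt it: q₁ = 17.4×2.12×3.4 + 17.4×330.0 = 5867.4 J
Heat the water can supply cooling to 0 °C: 391.7×4.15×70.4 = 114439 J > q₁, so all ice melts.
Energy balance: 391.7×4.15×(70.4 − T) = 5867.4 + 17.4×4.15×(T − 0)
1625.555(70.4 − T) = 5867.4 + 72.21 T
114439 − 5867.4 = 1697.765 T
T = 108571.6 / 1697.765 = 63.9497 °C

T_f = 63.9 °C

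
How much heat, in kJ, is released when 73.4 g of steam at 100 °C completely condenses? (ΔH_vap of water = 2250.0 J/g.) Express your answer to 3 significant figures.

q = 165 kJ

q = m × ΔH_vap = 73.4 × 2250.0 = 165200 J = 165 kJ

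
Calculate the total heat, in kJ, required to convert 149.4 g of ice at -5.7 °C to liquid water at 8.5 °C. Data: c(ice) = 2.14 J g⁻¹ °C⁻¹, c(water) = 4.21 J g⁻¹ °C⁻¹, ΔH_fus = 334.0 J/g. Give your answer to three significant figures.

q = 57.1 kJ

q1 (heat ice -5.7→0.0 °C): 149.4 × 2.14 × 5.7 = 1822 J
q2 (melt at 0 °C): 149.4 × 334.0 = 49900 J
q3 (heat water 0.0→8.5 °C): 149.4 × 4.21 × 8.5 = 5346 J
Total: 1822 + 49900 + 5346 = 57068 J = 57.1 kJ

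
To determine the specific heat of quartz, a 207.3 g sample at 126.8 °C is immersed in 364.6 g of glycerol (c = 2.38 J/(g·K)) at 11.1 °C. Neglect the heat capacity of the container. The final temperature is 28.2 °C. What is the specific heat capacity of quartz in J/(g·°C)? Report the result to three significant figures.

q_gained = (364.6 × 2.38) × (28.2 − 11.1) = 14840 J
q_lost = 207.3 × c × (126.8 − 28.2) = 20439.78 c
Set equal: c = 14840 / 20439.78 = 0.726 J/(g·°C)

c = 0.726 J/(g·°C)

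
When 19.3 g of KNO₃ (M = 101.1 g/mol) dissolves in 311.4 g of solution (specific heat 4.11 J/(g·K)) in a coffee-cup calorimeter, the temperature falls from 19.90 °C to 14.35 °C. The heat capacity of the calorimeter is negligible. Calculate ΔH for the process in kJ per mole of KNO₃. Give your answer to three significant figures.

|ΔT| = |14.35 − 19.90| = 5.55 °C
|q_surr| = (311.4 × 4.11) × 5.55 = 1279.854 × 5.55 = 7103 J
n(KNO₃) = 19.3 / 101.1 = 0.1909 mol
Temperature fell, so q_rxn = +|q_surr| = 7.103 kJ
ΔH = q_rxn / n = 37.21 kJ/mol

ΔH = 37.2 kJ/mol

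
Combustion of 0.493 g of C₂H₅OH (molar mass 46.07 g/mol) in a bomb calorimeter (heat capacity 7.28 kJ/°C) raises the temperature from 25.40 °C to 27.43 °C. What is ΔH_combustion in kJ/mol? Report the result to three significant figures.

ΔT = 27.43 − 25.40 = 2.03 °C
q_cal = C_cal × ΔT = 7.28 × 2.03 = 14.7784 kJ
n = 0.493 / 46.07 = 0.01070 mol
q_rxn = −q_cal = -14.7784 kJ
ΔH = -14.7784 / 0.01070 = -1381 kJ/mol

ΔH = -1380 kJ/mol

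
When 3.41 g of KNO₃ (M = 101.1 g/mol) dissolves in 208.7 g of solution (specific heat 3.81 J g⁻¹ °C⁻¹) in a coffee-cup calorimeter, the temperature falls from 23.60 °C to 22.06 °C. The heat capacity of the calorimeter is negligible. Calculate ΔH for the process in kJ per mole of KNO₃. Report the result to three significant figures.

|ΔT| = |22.06 − 23.60| = 1.54 °C
|q_surr| = (208.7 × 3.81) × 1.54 = 795.147 × 1.54 = 1225 J
n(KNO₃) = 3.41 / 101.1 = 0.03373 mol
Temperature fell, so q_rxn = +|q_surr| = 1.225 kJ
ΔH = q_rxn / n = 36.32 kJ/mol

ΔH = 36.3 kJ/mol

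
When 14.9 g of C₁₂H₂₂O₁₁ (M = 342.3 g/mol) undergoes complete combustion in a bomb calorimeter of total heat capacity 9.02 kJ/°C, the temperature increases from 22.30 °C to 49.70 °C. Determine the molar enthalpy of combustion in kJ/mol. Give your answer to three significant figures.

ΔT = 49.70 − 22.30 = 27.40 °C
q_cal = C_cal × ΔT = 9.02 × 27.40 = 247.148 kJ
n = 14.9 / 342.3 = 0.04353 mol
q_rxn = −q_cal = -247.148 kJ
ΔH = -247.148 / 0.04353 = -5678 kJ/mol

ΔH = -5680 kJ/mol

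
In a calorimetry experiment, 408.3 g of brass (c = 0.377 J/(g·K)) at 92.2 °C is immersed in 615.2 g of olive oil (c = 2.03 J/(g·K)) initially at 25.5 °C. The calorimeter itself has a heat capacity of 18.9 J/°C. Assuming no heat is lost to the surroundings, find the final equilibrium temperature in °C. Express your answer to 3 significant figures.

T_f = 32.7 °C

Heat lost by brass = heat gained by olive oil + calorimeter.
(408.3)(0.377)(92.2 − T) = [(615.2)(2.03) + 18.9](T − 25.5)
153.9291 (92.2 − T) = 1267.756 (T − 25.5)
14192 − 153.9291 T = 1267.756 T − 32328
46520 = 1421.6851 T
T = 32.72 °C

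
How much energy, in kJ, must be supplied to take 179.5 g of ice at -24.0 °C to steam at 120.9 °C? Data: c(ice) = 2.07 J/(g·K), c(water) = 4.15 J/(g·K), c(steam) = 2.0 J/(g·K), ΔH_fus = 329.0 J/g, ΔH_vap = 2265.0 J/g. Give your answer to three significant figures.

q1 (heat ice -24.0→0.0 °C): 179.5 × 2.07 × 24.0 = 8918 J
q2 (melt at 0 °C): 179.5 × 329.0 = 59056 J
q3 (heat water 0.0→100.0 °C): 179.5 × 4.15 × 100.0 = 74493 J
q4 (vaporize at 100 °C): 179.5 × 2265.0 = 406568 J
q5 (heat steam 100.0→120.9 °C): 179.5 × 2.0 × 20.9 = 7503 J
Total: 8918 + 59056 + 74493 + 406568 + 7503 = 556538 J = 557 kJ

q = 557 kJ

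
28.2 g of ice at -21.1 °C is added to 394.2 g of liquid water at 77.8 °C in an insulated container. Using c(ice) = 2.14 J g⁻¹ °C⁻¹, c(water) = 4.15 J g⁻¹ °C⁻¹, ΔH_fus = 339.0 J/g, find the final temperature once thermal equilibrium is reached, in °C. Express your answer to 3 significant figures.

Heat to bring ice to 0 °C and melt it: q₁ = 28.2×2.14×21.1 + 28.2×339.0 = 10833 J
Heat the water can supply cooling to 0 °C: 394.2×4.15×77.8 = 127275 J > q₁, so all ice melts.
Energy balance: 394.2×4.15×(77.8 − T) = 10833 + 28.2×4.15×(T − 0)
1635.93(77.8 − T) = 10833 + 117.03 T
127275 − 10833 = 1752.96 T
T = 116442 / 1752.96 = 66.43 °C

T_f = 66.4 °C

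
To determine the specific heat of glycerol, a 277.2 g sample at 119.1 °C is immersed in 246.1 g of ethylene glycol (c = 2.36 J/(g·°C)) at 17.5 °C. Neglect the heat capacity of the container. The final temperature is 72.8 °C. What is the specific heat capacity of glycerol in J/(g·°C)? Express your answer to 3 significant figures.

q_gained = (246.1 × 2.36) × (72.8 − 17.5) = 32120 J
q_lost = 277.2 × c × (119.1 − 72.8) = 12834.36 c
Set equal: c = 32120 / 12834.36 = 2.50 J/(g·°C)

c = 2.50 J/(g·°C)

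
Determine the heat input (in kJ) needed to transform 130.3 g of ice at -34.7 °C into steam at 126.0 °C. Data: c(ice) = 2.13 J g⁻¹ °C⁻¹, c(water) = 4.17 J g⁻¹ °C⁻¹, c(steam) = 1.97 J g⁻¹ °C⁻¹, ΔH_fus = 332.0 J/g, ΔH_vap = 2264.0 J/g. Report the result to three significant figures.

q1 (heat ice -34.7→0.0 °C): 130.3 × 2.13 × 34.7 = 9631 J
q2 (melt at 0 °C): 130.3 × 332.0 = 43260 J
q3 (heat water 0.0→100.0 °C): 130.3 × 4.17 × 100.0 = 54335 J
q4 (vaporize at 100 °C): 130.3 × 2264.0 = 294999 J
q5 (heat steam 100.0→126.0 °C): 130.3 × 1.97 × 26.0 = 6674 J
Total: 9631 + 43260 + 54335 + 294999 + 6674 = 408899 J = 409 kJ

q = 409 kJ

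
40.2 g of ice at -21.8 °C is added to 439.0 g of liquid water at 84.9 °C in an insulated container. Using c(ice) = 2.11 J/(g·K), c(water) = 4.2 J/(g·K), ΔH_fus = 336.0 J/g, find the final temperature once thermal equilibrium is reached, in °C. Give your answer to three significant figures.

T_f = 70.1 °C

Heat to bring ice to 0 °C and melt it: q₁ = 40.2×2.11×21.8 + 40.2×336.0 = 15356 J
Heat the water can supply cooling to 0 °C: 439.0×4.2×84.9 = 156539 J > q₁, so all ice melts.
Energy balance: 439.0×4.2×(84.9 − T) = 15356 + 40.2×4.2×(T − 0)
1843.8(84.9 − T) = 15356 + 168.84 T
156539 − 15356 = 2012.64 T
T = 141183 / 2012.64 = 70.148 °C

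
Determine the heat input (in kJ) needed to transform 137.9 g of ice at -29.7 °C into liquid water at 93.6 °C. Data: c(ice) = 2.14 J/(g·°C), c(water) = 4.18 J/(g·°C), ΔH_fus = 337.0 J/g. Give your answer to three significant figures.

q = 109 kJ

q1 (heat ice -29.7→0.0 °C): 137.9 × 2.14 × 29.7 = 8765 J
q2 (melt at 0 °C): 137.9 × 337.0 = 46472 J
q3 (heat water 0.0→93.6 °C): 137.9 × 4.18 × 93.6 = 53953 J
Total: 8765 + 46472 + 53953 = 109190 J = 109 kJ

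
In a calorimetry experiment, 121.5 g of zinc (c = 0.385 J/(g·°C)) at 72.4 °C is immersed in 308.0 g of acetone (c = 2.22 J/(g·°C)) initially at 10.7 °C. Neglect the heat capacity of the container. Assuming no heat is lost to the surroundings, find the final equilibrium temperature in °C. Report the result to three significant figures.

T_f = 14.7 °C

Heat lost by zinc = heat gained by acetone.
(121.5)(0.385)(72.4 − T) = (308.0)(2.22)(T − 10.7)
46.7775 (72.4 − T) = 683.76 (T − 10.7)
3386.7 − 46.7775 T = 683.76 T − 7316.2
10702.9 = 730.5375 T
T = 14.65 °C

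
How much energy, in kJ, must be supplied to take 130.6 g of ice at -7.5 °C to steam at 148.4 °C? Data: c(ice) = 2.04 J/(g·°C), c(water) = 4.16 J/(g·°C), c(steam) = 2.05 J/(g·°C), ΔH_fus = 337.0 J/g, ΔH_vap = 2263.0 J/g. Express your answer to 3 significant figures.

q1 (heat ice -7.5→0.0 °C): 130.6 × 2.04 × 7.5 = 1998 J
q2 (melt at 0 °C): 130.6 × 337.0 = 44012 J
q3 (heat water 0.0→100.0 °C): 130.6 × 4.16 × 100.0 = 54330 J
q4 (vaporize at 100 °C): 130.6 × 2263.0 = 295548 J
q5 (heat steam 100.0→148.4 °C): 130.6 × 2.05 × 48.4 = 12958 J
Total: 1998 + 44012 + 54330 + 295548 + 12958 = 408846 J = 409 kJ

q = 409 kJ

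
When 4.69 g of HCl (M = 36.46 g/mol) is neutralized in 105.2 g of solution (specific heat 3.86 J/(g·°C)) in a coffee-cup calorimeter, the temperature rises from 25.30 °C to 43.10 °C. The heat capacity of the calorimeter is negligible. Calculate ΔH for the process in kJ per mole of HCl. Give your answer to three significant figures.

ΔH = -56.2 kJ/mol

|ΔT| = |43.10 − 25.30| = 17.80 °C
|q_surr| = (105.2 × 3.86) × 17.80 = 406.072 × 17.80 = 7228 J
n(HCl) = 4.69 / 36.46 = 0.1286 mol
Temperature rose, so q_rxn = −|q_surr| = -7.228 kJ
ΔH = q_rxn / n = -56.21 kJ/mol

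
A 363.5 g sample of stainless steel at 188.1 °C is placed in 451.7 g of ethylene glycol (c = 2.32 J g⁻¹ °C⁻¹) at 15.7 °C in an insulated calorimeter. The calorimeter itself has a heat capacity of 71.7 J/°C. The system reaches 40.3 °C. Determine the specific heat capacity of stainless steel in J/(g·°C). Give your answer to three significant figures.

c = 0.513 J/(g·°C)

q_gained = (451.7 × 2.32 + 71.7) × (40.3 − 15.7) = 27540 J
q_lost = 363.5 × c × (188.1 − 40.3) = 53725.3 c
Set equal: c = 27540 / 53725.3 = 0.513 J/(g·°C)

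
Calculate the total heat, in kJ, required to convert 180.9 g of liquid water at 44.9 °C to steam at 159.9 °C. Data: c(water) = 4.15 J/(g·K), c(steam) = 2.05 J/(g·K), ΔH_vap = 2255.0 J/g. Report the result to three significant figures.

q = 472 kJ

q1 (heat water 44.9→100.0 °C): 180.9 × 4.15 × 55.1 = 41365 J
q2 (vaporize at 100 °C): 180.9 × 2255.0 = 407930 J
q3 (heat steam 100.0→159.9 °C): 180.9 × 2.05 × 59.9 = 22214 J
Total: 41365 + 407930 + 22214 = 471509 J = 472 kJ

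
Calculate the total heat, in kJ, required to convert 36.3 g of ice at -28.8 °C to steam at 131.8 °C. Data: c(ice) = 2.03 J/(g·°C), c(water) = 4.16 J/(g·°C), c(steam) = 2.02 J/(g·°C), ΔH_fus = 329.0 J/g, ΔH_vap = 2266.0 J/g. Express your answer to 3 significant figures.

q = 114 kJ

q1 (heat ice -28.8→0.0 °C): 36.3 × 2.03 × 28.8 = 2122 J
q2 (melt at 0 °C): 36.3 × 329.0 = 11943 J
q3 (heat water 0.0→100.0 °C): 36.3 × 4.16 × 100.0 = 15101 J
q4 (vaporize at 100 °C): 36.3 × 2266.0 = 82256 J
q5 (heat steam 100.0→131.8 °C): 36.3 × 2.02 × 31.8 = 2332 J
Total: 2122 + 11943 + 15101 + 82256 + 2332 = 113754 J = 114 kJ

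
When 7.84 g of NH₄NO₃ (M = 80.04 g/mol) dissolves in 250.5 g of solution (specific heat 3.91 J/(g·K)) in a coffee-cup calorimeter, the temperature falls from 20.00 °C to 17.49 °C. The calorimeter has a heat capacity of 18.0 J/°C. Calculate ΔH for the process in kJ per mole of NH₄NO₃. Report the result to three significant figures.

|ΔT| = |17.49 − 20.00| = 2.51 °C
|q_surr| = (250.5 × 3.91 + 18.0) × 2.51 = 997.455 × 2.51 = 2504 J
n(NH₄NO₃) = 7.84 / 80.04 = 0.09795 mol
Temperature fell, so q_rxn = +|q_surr| = 2.504 kJ
ΔH = q_rxn / n = 25.56 kJ/mol

ΔH = 25.6 kJ/mol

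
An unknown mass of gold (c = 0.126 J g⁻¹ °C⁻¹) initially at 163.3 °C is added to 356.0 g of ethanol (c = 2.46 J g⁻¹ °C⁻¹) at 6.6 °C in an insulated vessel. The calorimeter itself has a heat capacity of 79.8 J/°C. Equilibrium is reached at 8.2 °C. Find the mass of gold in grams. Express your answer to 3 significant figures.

m = 78.2 g

q_gained = (356.0 × 2.46 + 79.8) × (8.2 − 6.6) = 1529 J
q_lost = m × 0.126 × (163.3 − 8.2) = 19.5426 m
m = 1529 / 19.5426 = 78.2 g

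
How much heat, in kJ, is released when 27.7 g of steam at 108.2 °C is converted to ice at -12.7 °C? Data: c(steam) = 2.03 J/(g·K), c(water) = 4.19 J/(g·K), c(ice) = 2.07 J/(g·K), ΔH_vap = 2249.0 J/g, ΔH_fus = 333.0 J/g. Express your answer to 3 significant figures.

q = 84.3 kJ

q1 (cool steam 108.2→100 °C): 27.7 × 2.03 × 8.2 = 461 J
q2 (condense at 100 °C): 27.7 × 2249.0 = 62297 J
q3 (cool water 100→0 °C): 27.7 × 4.19 × 100.0 = 11606 J
q4 (freeze at 0 °C): 27.7 × 333.0 = 9224 J
q5 (cool ice 0→-12.7 °C): 27.7 × 2.07 × 12.7 = 728 J
Total: 461 + 62297 + 11606 + 9224 + 728 = 84316 J = 84.3 kJ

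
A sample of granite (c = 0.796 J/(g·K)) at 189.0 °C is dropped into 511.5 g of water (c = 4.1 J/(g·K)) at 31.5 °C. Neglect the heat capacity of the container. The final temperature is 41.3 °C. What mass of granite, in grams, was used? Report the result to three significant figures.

m = 175 g

q_gained = (511.5 × 4.1) × (41.3 − 31.5) = 20550 J
q_lost = m × 0.796 × (189.0 − 41.3) = 117.5692 m
m = 20550 / 117.5692 = 175 g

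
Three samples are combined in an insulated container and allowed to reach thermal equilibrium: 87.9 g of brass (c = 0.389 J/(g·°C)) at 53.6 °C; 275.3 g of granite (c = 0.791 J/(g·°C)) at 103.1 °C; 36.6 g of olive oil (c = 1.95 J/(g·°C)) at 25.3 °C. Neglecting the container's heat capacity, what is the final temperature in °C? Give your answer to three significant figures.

T_f = 80.7 °C

Σ mᵢcᵢ(T − Tᵢ) = 0  ⇒  T = Σ mᵢcᵢTᵢ / Σ mᵢcᵢ
Σ mᵢcᵢ = 87.9×0.389 + 275.3×0.791 + 36.6×1.95 = 323.3254
Σ mᵢcᵢTᵢ = 34.1931×53.6 + 217.7623×103.1 + 71.37×25.3 = 26090
T = 26090 / 323.3254 = 80.69 °C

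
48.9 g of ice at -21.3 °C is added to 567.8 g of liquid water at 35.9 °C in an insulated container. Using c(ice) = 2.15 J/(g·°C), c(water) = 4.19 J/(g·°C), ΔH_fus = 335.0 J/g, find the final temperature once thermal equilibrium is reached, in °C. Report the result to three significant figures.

Heat to bring ice to 0 °C and melt it: q₁ = 48.9×2.15×21.3 + 48.9×335.0 = 18621 J
Heat the water can supply cooling to 0 °C: 567.8×4.19×35.9 = 85409.0 J > q₁, so all ice melts.
Energy balance: 567.8×4.19×(35.9 − T) = 18621 + 48.9×4.19×(T − 0)
2379.082(35.9 − T) = 18621 + 204.891 T
85409.0 − 18621 = 2583.973 T
T = 66788.0 / 2583.973 = 25.847 °C

T_f = 25.8 °C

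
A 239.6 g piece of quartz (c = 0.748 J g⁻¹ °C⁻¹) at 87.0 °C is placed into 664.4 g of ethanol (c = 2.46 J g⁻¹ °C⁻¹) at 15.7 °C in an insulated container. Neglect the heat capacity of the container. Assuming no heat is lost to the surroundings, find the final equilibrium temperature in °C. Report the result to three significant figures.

Heat lost by quartz = heat gained by ethanol.
(239.6)(0.748)(87.0 − T) = (664.4)(2.46)(T − 15.7)
179.2208 (87.0 − T) = 1634.424 (T − 15.7)
15592 − 179.2208 T = 1634.424 T − 25660
41252 = 1813.6448 T
T = 22.745 °C

T_f = 22.7 °C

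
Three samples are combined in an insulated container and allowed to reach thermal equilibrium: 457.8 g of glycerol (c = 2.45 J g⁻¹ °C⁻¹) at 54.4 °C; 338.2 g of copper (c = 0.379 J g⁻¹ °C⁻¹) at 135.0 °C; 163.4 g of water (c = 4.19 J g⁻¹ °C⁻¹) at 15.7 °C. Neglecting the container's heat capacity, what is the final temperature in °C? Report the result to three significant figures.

Σ mᵢcᵢ(T − Tᵢ) = 0  ⇒  T = Σ mᵢcᵢTᵢ / Σ mᵢcᵢ
Σ mᵢcᵢ = 457.8×2.45 + 338.2×0.379 + 163.4×4.19 = 1934.4338
Σ mᵢcᵢTᵢ = 1121.61×54.4 + 128.1778×135.0 + 684.646×15.7 = 89069
T = 89069 / 1934.4338 = 46.04 °C

T_f = 46.0 °C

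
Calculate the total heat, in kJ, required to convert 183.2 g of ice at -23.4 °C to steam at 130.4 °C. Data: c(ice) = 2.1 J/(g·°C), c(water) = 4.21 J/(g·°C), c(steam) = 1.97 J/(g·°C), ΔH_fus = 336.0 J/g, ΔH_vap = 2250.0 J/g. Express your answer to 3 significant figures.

q = 571 kJ

q1 (heat ice -23.4→0.0 °C): 183.2 × 2.1 × 23.4 = 9002 J
q2 (melt at 0 °C): 183.2 × 336.0 = 61555 J
q3 (heat water 0.0→100.0 °C): 183.2 × 4.21 × 100.0 = 77127 J
q4 (vaporize at 100 °C): 183.2 × 2250.0 = 412200 J
q5 (heat steam 100.0→130.4 °C): 183.2 × 1.97 × 30.4 = 10971 J
Total: 9002 + 61555 + 77127 + 412200 + 10971 = 570855 J = 571 kJ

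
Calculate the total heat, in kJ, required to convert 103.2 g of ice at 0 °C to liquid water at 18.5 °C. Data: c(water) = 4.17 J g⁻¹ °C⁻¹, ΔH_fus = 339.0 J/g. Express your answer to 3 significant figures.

q1 (melt at 0 °C): 103.2 × 339.0 = 34985 J
q2 (heat water 0.0→18.5 °C): 103.2 × 4.17 × 18.5 = 7961 J
Total: 34985 + 7961 = 42946 J = 42.9 kJ

q = 42.9 kJ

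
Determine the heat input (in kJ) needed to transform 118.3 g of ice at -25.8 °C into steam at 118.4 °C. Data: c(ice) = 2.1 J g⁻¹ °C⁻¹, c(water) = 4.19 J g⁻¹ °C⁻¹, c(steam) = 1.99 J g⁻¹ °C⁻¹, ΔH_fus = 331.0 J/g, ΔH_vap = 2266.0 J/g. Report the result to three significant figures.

q = 368 kJ

q1 (heat ice -25.8→0.0 °C): 118.3 × 2.1 × 25.8 = 6409 J
q2 (melt at 0 °C): 118.3 × 331.0 = 39157 J
q3 (heat water 0.0→100.0 °C): 118.3 × 4.19 × 100.0 = 49568 J
q4 (vaporize at 100 °C): 118.3 × 2266.0 = 268068 J
q5 (heat steam 100.0→118.4 °C): 118.3 × 1.99 × 18.4 = 4332 J
Total: 6409 + 39157 + 49568 + 268068 + 4332 = 367534 J = 368 kJ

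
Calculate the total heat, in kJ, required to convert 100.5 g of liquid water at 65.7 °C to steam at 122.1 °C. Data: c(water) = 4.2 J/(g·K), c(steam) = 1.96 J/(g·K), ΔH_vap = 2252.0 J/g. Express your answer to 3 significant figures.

q1 (heat water 65.7→100.0 °C): 100.5 × 4.2 × 34.3 = 14478 J
q2 (vaporize at 100 °C): 100.5 × 2252.0 = 226326 J
q3 (heat steam 100.0→122.1 °C): 100.5 × 1.96 × 22.1 = 4353 J
Total: 14478 + 226326 + 4353 = 245157 J = 245 kJ

q = 245 kJ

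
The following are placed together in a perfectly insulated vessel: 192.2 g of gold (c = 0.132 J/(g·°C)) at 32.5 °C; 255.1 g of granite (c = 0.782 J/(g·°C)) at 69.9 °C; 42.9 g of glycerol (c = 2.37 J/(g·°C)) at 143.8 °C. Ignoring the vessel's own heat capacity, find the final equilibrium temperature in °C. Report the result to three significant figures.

Σ mᵢcᵢ(T − Tᵢ) = 0  ⇒  T = Σ mᵢcᵢTᵢ / Σ mᵢcᵢ
Σ mᵢcᵢ = 192.2×0.132 + 255.1×0.782 + 42.9×2.37 = 326.5316
Σ mᵢcᵢTᵢ = 25.3704×32.5 + 199.4882×69.9 + 101.673×143.8 = 29389
T = 29389 / 326.5316 = 90.00 °C

T_f = 90.0 °C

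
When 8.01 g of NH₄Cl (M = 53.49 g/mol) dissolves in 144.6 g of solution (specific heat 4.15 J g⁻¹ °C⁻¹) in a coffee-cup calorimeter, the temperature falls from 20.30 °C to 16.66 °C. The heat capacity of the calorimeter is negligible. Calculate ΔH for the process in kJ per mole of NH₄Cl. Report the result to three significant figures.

ΔH = 14.6 kJ/mol

|ΔT| = |16.66 − 20.30| = 3.64 °C
|q_surr| = (144.6 × 4.15) × 3.64 = 600.09 × 3.64 = 2184 J
n(NH₄Cl) = 8.01 / 53.49 = 0.1497 mol
Temperature fell, so q_rxn = +|q_surr| = 2.184 kJ
ΔH = q_rxn / n = 14.59 kJ/mol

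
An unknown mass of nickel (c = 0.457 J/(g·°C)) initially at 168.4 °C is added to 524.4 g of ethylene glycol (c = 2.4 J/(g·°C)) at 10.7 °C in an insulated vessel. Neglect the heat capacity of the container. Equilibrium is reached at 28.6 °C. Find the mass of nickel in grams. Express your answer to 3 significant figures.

q_gained = (524.4 × 2.4) × (28.6 − 10.7) = 22530 J
q_lost = m × 0.457 × (168.4 − 28.6) = 63.8886 m
m = 22530 / 63.8886 = 353 g

m = 353 g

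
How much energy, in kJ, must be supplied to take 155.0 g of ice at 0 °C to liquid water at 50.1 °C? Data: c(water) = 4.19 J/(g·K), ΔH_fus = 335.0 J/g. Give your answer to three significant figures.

q = 84.5 kJ

q1 (melt at 0 °C): 155.0 × 335.0 = 51925 J
q2 (heat water 0.0→50.1 °C): 155.0 × 4.19 × 50.1 = 32537 J
Total: 51925 + 32537 = 84462 J = 84.5 kJ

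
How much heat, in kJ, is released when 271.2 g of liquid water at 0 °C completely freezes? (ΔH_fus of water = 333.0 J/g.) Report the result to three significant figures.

q = m × ΔH_fus = 271.2 × 333.0 = 90310 J = 90.3 kJ

q = 90.3 kJ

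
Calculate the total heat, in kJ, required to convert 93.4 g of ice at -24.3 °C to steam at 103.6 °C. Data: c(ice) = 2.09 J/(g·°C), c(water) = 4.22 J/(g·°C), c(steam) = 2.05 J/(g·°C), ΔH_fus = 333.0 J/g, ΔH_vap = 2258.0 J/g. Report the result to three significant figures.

q = 287 kJ

q1 (heat ice -24.3→0.0 °C): 93.4 × 2.09 × 24.3 = 4744 J
q2 (melt at 0 °C): 93.4 × 333.0 = 31102 J
q3 (heat water 0.0→100.0 °C): 93.4 × 4.22 × 100.0 = 39415 J
q4 (vaporize at 100 °C): 93.4 × 2258.0 = 210897 J
q5 (heat steam 100.0→103.6 °C): 93.4 × 2.05 × 3.6 = 689 J
Total: 4744 + 31102 + 39415 + 210897 + 689 = 286847 J = 287 kJ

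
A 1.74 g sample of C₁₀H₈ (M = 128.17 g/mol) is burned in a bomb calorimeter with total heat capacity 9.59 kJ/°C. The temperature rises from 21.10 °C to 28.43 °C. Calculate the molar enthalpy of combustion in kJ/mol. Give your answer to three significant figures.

ΔT = 28.43 − 21.10 = 7.33 °C
q_cal = C_cal × ΔT = 9.59 × 7.33 = 70.2947 kJ
n = 1.74 / 128.17 = 0.01358 mol
q_rxn = −q_cal = -70.2947 kJ
ΔH = -70.2947 / 0.01358 = -5176 kJ/mol

ΔH = -5180 kJ/mol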